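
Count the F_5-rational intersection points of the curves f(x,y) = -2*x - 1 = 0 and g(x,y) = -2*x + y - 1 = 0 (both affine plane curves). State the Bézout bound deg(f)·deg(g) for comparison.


Common zeros: {(2, 0)}; count = 1; Bézout bound = 1.

deg(f) = 1, deg(g) = 1, so Bézout bound = 1.
Scan x ∈ F_5. For each x, list the y ∈ F_5 with f(x, y) ≡ 0 and those with g(x, y) ≡ 0 (mod 5); the common zeros in that column are the intersection.
  x = 0: f ≡ 0 at y ∈ ∅; g ≡ 0 at y ∈ {1}; common: ∅.
  x = 1: f ≡ 0 at y ∈ ∅; g ≡ 0 at y ∈ {3}; common: ∅.
  x = 2: f ≡ 0 at y ∈ {0, 1, 2, 3, 4}; g ≡ 0 at y ∈ {0}; common: {0}.
  x = 3: f ≡ 0 at y ∈ ∅; g ≡ 0 at y ∈ {2}; common: ∅.
  x = 4: f ≡ 0 at y ∈ ∅; g ≡ 0 at y ∈ {4}; common: ∅.
Collecting: common zeros = {(2, 0)}, so the count is 1.
Comparison with the Bézout bound: 1 ≤ 1 = deg(f)·deg(g), as expected for curves with no common component (the bound is attained).


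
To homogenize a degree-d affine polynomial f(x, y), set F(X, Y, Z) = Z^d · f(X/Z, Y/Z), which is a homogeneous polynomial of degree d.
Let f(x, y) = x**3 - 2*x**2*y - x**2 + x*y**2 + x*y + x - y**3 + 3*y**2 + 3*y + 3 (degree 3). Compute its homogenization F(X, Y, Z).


F(X, Y, Z) = X**3 - 2*X**2*Y - X**2*Z + X*Y**2 + X*Y*Z + X*Z**2 - Y**3 + 3*Y**2*Z + 3*Y*Z**2 + 3*Z**3

deg(f) = 3.
Substitute x = X/Z, y = Y/Z into f, then multiply by Z^3.
  monomial 1·x^3·y^0 ↦ 1·X^3·Y^0·Z^0.
  monomial -2·x^2·y^1 ↦ -2·X^2·Y^1·Z^0.
  monomial -1·x^2·y^0 ↦ -1·X^2·Y^0·Z^1.
  monomial 1·x^1·y^2 ↦ 1·X^1·Y^2·Z^0.
  monomial 1·x^1·y^1 ↦ 1·X^1·Y^1·Z^1.
  monomial 1·x^1·y^0 ↦ 1·X^1·Y^0·Z^2.
  monomial -1·x^0·y^3 ↦ -1·X^0·Y^3·Z^0.
  monomial 3·x^0·y^2 ↦ 3·X^0·Y^2·Z^1.
  monomial 3·x^0·y^1 ↦ 3·X^0·Y^1·Z^2.
  monomial 3·x^0·y^0 ↦ 3·X^0·Y^0·Z^3.
Collecting: F(X, Y, Z) = X**3 - 2*X**2*Y - X**2*Z + X*Y**2 + X*Y*Z + X*Z**2 - Y**3 + 3*Y**2*Z + 3*Y*Z**2 + 3*Z**3.


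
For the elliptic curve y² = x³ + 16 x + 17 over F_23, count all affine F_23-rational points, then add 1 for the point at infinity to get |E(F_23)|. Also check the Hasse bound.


Affine points = {(3, 0), (7, 9), (7, 14), (8, 6), (8, 17), (9, 4), (9, 19), (10, 2), (10, 21), (11, 11), (11, 12), (14, 8), (14, 15), (17, 2), (17, 21), (19, 2), (19, 21), (21, 0), (22, 0)}; affine count = 19; |E(F_23)| = 20.

Discriminant check: Δ ∝ 4a³ + 27b² = 4·16³ + 27·17² = 4·4096 + 27·289 ≡ 14 (mod 23). Nonzero ⇒ E is nonsingular.
For each x ∈ F_23, compute rhs = x³ + 16·x + 17 mod 23, then count y ∈ F_23 with y² ≡ rhs.
  x = 0: rhs = 17, matching y values: none (0 points).
  x = 1: rhs = 11, matching y values: none (0 points).
  x = 2: rhs = 11, matching y values: none (0 points).
  x = 3: rhs = 0, matching y values: 0 (1 points).
  x = 4: rhs = 7, matching y values: none (0 points).
  x = 5: rhs = 15, matching y values: none (0 points).
  x = 6: rhs = 7, matching y values: none (0 points).
  x = 7: rhs = 12, matching y values: 9, 14 (2 points).
  x = 8: rhs = 13, matching y values: 6, 17 (2 points).
  x = 9: rhs = 16, matching y values: 4, 19 (2 points).
  x = 10: rhs = 4, matching y values: 2, 21 (2 points).
  x = 11: rhs = 6, matching y values: 11, 12 (2 points).
  x = 12: rhs = 5, matching y values: none (0 points).
  x = 13: rhs = 7, matching y values: none (0 points).
  x = 14: rhs = 18, matching y values: 8, 15 (2 points).
  x = 15: rhs = 21, matching y values: none (0 points).
  x = 16: rhs = 22, matching y values: none (0 points).
  x = 17: rhs = 4, matching y values: 2, 21 (2 points).
  x = 18: rhs = 19, matching y values: none (0 points).
  x = 19: rhs = 4, matching y values: 2, 21 (2 points).
  x = 20: rhs = 11, matching y values: none (0 points).
  x = 21: rhs = 0, matching y values: 0 (1 points).
  x = 22: rhs = 0, matching y values: 0 (1 points).
Total affine count: 19.
Full point count |E(F_23)| = 19 + 1 = 20.
Hasse bound: |20 − (23+1)| = |-4| = 4 ≤ 2√23 ≈ 9.5917 ✓.


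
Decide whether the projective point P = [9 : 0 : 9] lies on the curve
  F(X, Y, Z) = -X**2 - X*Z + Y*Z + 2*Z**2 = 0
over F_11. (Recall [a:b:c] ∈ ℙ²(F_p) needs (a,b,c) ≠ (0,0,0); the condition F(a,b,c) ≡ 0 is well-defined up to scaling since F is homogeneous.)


F(9,0,9) ≡ 0 (mod 11); P is on the curve.

Evaluate F(9, 0, 9) term-by-term (mod 11).
  -X**2 ↦ -1·81·1·1 = -81
  -X*Z ↦ -1·9·1·9 = -81
  Y*Z ↦ 1·1·0·9 = 0
  2*Z**2 ↦ 2·1·1·81 = 162
Sum: F(9, 0, 9) = (-81) + (-81) + (0) + (162) = 0.
Reducing mod 11: 0 ≡ 0 (mod 11).
Since F(a, b, c) ≡ 0 (mod 11), P lies on the curve.


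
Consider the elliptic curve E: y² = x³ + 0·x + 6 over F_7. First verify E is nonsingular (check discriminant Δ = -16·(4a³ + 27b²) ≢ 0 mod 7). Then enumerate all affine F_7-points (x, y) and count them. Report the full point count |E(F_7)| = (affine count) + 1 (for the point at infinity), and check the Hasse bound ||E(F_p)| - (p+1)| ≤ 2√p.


Affine points = {(1, 0), (2, 0), (4, 0)}; affine count = 3; |E(F_7)| = 4.

Discriminant check: Δ ∝ 4a³ + 27b² = 4·0³ + 27·6² = 4·0 + 27·36 ≡ 6 (mod 7). Nonzero ⇒ E is nonsingular.
For each x ∈ F_7, compute rhs = x³ + 0·x + 6 mod 7, then count y ∈ F_7 with y² ≡ rhs.
  x = 0: rhs = 6, matching y values: none (0 points).
  x = 1: rhs = 0, matching y values: 0 (1 points).
  x = 2: rhs = 0, matching y values: 0 (1 points).
  x = 3: rhs = 5, matching y values: none (0 points).
  x = 4: rhs = 0, matching y values: 0 (1 points).
  x = 5: rhs = 5, matching y values: none (0 points).
  x = 6: rhs = 5, matching y values: none (0 points).
Total affine count: 3.
Full point count |E(F_7)| = 3 + 1 = 4.
Hasse bound: |4 − (7+1)| = |-4| = 4 ≤ 2√7 ≈ 5.2915 ✓.


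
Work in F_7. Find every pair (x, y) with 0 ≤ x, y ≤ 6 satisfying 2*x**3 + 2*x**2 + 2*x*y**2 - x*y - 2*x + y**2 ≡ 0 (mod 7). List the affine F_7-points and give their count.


Affine F_7-points: {(0, 0), (3, 1), (4, 4), (4, 5), (6, 2), (6, 6)}; count = 6.

For each of the 49 pairs (x, y) ∈ F_7², evaluate f(x, y) mod 7. Record the zeros.
  x = 0: [0↦0, 1↦1, 2↦4, 3↦2, 4↦2, 5↦4, 6↦1]  zeros at y ∈ {0}
  x = 1: [0↦2, 1↦4, 2↦5, 3↦5, 4↦4, 5↦2, 6↦6]  zeros at y ∈ ∅
  x = 2: [0↦6, 1↦2, 2↦1, 3↦3, 4↦1, 5↦2, 6↦6]  zeros at y ∈ ∅
  x = 3: [0↦3, 1↦0, 2↦4, 3↦1, 4↦5, 5↦2, 6↦6]  zeros at y ∈ {1}
  x = 4: [0↦5, 1↦3, 2↦5, 3↦4, 4↦0, 5↦0, 6↦4]  zeros at y ∈ {4, 5}
  x = 5: [0↦3, 1↦2, 2↦2, 3↦3, 4↦5, 5↦1, 6↦5]  zeros at y ∈ ∅
  x = 6: [0↦2, 1↦2, 2↦0, 3↦3, 4↦4, 5↦3, 6↦0]  zeros at y ∈ {2, 6}
Collecting zeros: affine points = {(0, 0), (3, 1), (4, 4), (4, 5), (6, 2), (6, 6)}.
Total count |C(F_7)_aff| = 6.


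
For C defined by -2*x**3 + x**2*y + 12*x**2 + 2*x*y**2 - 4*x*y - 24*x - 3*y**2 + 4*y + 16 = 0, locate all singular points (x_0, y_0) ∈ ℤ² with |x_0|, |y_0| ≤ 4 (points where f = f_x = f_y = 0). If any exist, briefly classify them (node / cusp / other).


Singular points: {(2, 0)}; classification: cusp.

Compute partial derivatives:
  f_x = -6*x**2 + 2*x*y + 24*x + 2*y**2 - 4*y - 24.
  f_y = x**2 + 4*x*y - 4*x - 6*y + 4.
Scan x_0 ∈ {−4, ..., 4}. For each x_0, f_y(x_0, y) is a polynomial in y; find its integer roots y ∈ {−4, ..., 4}, then test f_x and f at those candidates.
  x = -4: f_y(-4, y) = 36 - 22*y; no integer root y with |y| ≤ 4.
  x = -3: f_y(-3, y) = 25 - 18*y; no integer root y with |y| ≤ 4.
  x = -2: f_y(-2, y) = 16 - 14*y; no integer root y with |y| ≤ 4.
  x = -1: f_y(-1, y) = 9 - 10*y; no integer root y with |y| ≤ 4.
  x = 0: f_y(0, y) = 4 - 6*y; no integer root y with |y| ≤ 4.
  x = 1: f_y(1, y) = 1 - 2*y; no integer root y with |y| ≤ 4.
  x = 2: f_y(2, y) = 2*y; vanishes at y ∈ {0}. (2, 0): f_x = 0, f = 0 — SINGULAR.
  x = 3: f_y(3, y) = 6*y + 1; no integer root y with |y| ≤ 4.
  x = 4: f_y(4, y) = 10*y + 4; no integer root y with |y| ≤ 4.
Only singular point on the grid: (2, 0).
Classify: substitute x = 2 + u, y = 0 + v and expand: f = -2*u**3 + u**2*v + 2*u*v**2 + v**2.
No constant or linear terms (consistent with a singular point). Quadratic part: v**2. Cubic part: -2*u**3 + u**2*v + 2*u*v**2.
The quadratic part v**2 is a perfect square, so there is a single (double) tangent line v = 0, i.e. y = 0. Restricting the cubic part to that line (v = 0) leaves -2*u**3 ≠ 0, so f is not divisible by v and the branch is v² ≈ 2*u**3 to lowest order — this is a cusp.
Classification: cusp.


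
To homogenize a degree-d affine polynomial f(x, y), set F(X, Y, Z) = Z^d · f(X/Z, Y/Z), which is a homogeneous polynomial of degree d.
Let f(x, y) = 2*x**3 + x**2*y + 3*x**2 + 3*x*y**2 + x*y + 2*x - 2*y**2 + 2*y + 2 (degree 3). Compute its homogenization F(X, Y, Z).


F(X, Y, Z) = 2*X**3 + X**2*Y + 3*X**2*Z + 3*X*Y**2 + X*Y*Z + 2*X*Z**2 - 2*Y**2*Z + 2*Y*Z**2 + 2*Z**3

deg(f) = 3.
Substitute x = X/Z, y = Y/Z into f, then multiply by Z^3.
  monomial 2·x^3·y^0 ↦ 2·X^3·Y^0·Z^0.
  monomial 1·x^2·y^1 ↦ 1·X^2·Y^1·Z^0.
  monomial 3·x^2·y^0 ↦ 3·X^2·Y^0·Z^1.
  monomial 3·x^1·y^2 ↦ 3·X^1·Y^2·Z^0.
  monomial 1·x^1·y^1 ↦ 1·X^1·Y^1·Z^1.
  monomial 2·x^1·y^0 ↦ 2·X^1·Y^0·Z^2.
  monomial -2·x^0·y^2 ↦ -2·X^0·Y^2·Z^1.
  monomial 2·x^0·y^1 ↦ 2·X^0·Y^1·Z^2.
  monomial 2·x^0·y^0 ↦ 2·X^0·Y^0·Z^3.
Collecting: F(X, Y, Z) = 2*X**3 + X**2*Y + 3*X**2*Z + 3*X*Y**2 + X*Y*Z + 2*X*Z**2 - 2*Y**2*Z + 2*Y*Z**2 + 2*Z**3.


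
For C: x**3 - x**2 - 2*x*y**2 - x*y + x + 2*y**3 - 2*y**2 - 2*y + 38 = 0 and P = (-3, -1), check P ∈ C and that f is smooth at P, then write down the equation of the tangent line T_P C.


Tangent line at P: 33*x - y + 98 = 0.

Step 1: f(-3, -1) = 0, so P lies on C.
Step 2: partial derivatives
  f_x(x, y) = 3*x**2 - 2*x - 2*y**2 - y + 1, f_y(x, y) = -4*x*y - x + 6*y**2 - 4*y - 2.
  f_x(P) = 33, f_y(P) = -1 (gradient nonzero, so P is smooth).
Step 3: tangent line at P: 33·(x − -3) + -1·(y − -1) = 0.
Expanding: 33*x - y + 98 = 0.


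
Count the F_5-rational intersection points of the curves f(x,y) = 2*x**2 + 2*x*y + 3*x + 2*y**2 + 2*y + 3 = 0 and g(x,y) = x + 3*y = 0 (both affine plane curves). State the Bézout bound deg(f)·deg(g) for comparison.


Common zeros: {(2, 1), (4, 2)}; count = 2; Bézout bound = 2.

deg(f) = 2, deg(g) = 1, so Bézout bound = 2.
Scan x ∈ F_5. For each x, list the y ∈ F_5 with f(x, y) ≡ 0 and those with g(x, y) ≡ 0 (mod 5); the common zeros in that column are the intersection.
  x = 0: f ≡ 0 at y ∈ {2}; g ≡ 0 at y ∈ {0}; common: ∅.
  x = 1: f ≡ 0 at y ∈ ∅; g ≡ 0 at y ∈ {3}; common: ∅.
  x = 2: f ≡ 0 at y ∈ {1}; g ≡ 0 at y ∈ {1}; common: {1}.
  x = 3: f ≡ 0 at y ∈ {0, 1}; g ≡ 0 at y ∈ {4}; common: ∅.
  x = 4: f ≡ 0 at y ∈ {2, 3}; g ≡ 0 at y ∈ {2}; common: {2}.
Collecting: common zeros = {(2, 1), (4, 2)}, so the count is 2.
Comparison with the Bézout bound: 2 ≤ 2 = deg(f)·deg(g), as expected for curves with no common component (the bound is attained).


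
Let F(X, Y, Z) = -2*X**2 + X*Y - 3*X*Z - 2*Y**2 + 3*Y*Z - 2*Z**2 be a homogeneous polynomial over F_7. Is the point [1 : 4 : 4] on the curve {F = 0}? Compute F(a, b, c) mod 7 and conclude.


F(1,4,4) ≡ 2 (mod 7); P is NOT on the curve.

Evaluate F(1, 4, 4) term-by-term (mod 7).
  -2*X**2 ↦ -2·1·1·1 = -2
  X*Y ↦ 1·1·4·1 = 4
  -3*X*Z ↦ -3·1·1·4 = -12
  -2*Y**2 ↦ -2·1·16·1 = -32
  3*Y*Z ↦ 3·1·4·4 = 48
  -2*Z**2 ↦ -2·1·1·16 = -32
Sum: F(1, 4, 4) = (-2) + (4) + (-12) + (-32) + (48) + (-32) = -26.
Reducing mod 7: -26 ≡ 2 (mod 7).
Since F(a, b, c) ≡ 2 ≠ 0 (mod 7), P does NOT lie on the curve.


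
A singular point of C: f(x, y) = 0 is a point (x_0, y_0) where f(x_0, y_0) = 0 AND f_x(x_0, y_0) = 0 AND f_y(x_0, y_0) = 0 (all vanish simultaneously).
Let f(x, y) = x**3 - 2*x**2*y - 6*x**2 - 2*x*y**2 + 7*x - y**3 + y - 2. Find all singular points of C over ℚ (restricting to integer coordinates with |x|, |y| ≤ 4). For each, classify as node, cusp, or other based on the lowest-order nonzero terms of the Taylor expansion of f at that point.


Singular points: {(1, -1)}; classification: node.

Compute partial derivatives:
  f_x = 3*x**2 - 4*x*y - 12*x - 2*y**2 + 7.
  f_y = -2*x**2 - 4*x*y - 3*y**2 + 1.
Scan x_0 ∈ {−4, ..., 4}. For each x_0, f_y(x_0, y) is a polynomial in y; find its integer roots y ∈ {−4, ..., 4}, then test f_x and f at those candidates.
  x = -4: f_y(-4, y) = -3*y**2 + 16*y - 31; no integer root y with |y| ≤ 4.
  x = -3: f_y(-3, y) = -3*y**2 + 12*y - 17; no integer root y with |y| ≤ 4.
  x = -2: f_y(-2, y) = -3*y**2 + 8*y - 7; no integer root y with |y| ≤ 4.
  x = -1: f_y(-1, y) = -3*y**2 + 4*y - 1; vanishes at y ∈ {1}. (-1, 1): f_x = 24 ≠ 0.
  x = 0: f_y(0, y) = 1 - 3*y**2; no integer root y with |y| ≤ 4.
  x = 1: f_y(1, y) = -3*y**2 - 4*y - 1; vanishes at y ∈ {-1}. (1, -1): f_x = 0, f = 0 — SINGULAR.
  x = 2: f_y(2, y) = -3*y**2 - 8*y - 7; no integer root y with |y| ≤ 4.
  x = 3: f_y(3, y) = -3*y**2 - 12*y - 17; no integer root y with |y| ≤ 4.
  x = 4: f_y(4, y) = -3*y**2 - 16*y - 31; no integer root y with |y| ≤ 4.
Only singular point on the grid: (1, -1).
Classify: substitute x = 1 + u, y = -1 + v and expand: f = u**3 - 2*u**2*v - u**2 - 2*u*v**2 - v**3 + v**2.
No constant or linear terms (consistent with a singular point). Quadratic part: -u**2 + v**2. Cubic part: u**3 - 2*u**2*v - 2*u*v**2 - v**3.
The quadratic part v**2 - u**2 = (v − u)(v + u) splits into two distinct linear factors, so there are two distinct tangent lines y − -1 = ±(x − 1) — this is a node (ordinary double point).
Classification: node.


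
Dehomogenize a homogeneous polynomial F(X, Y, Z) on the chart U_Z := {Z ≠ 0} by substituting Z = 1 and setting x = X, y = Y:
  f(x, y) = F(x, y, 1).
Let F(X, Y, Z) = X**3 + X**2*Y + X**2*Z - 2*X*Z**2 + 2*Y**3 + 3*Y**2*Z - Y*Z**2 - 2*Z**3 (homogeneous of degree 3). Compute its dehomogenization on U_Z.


f(x, y) = x**3 + x**2*y + x**2 - 2*x + 2*y**3 + 3*y**2 - y - 2

On U_Z we set Z = 1. Each monomial c·X^i·Y^j·Z^k in F becomes c·x^i·y^j·1^k = c·x^i·y^j.
Substituting Z = 1: F(X, Y, 1) = x**3 + x**2*y + x**2 - 2*x + 2*y**3 + 3*y**2 - y - 2.
Note: deg(f) ≤ deg(F) = 3; strict inequality happens when F is divisible by Z (lost terms).


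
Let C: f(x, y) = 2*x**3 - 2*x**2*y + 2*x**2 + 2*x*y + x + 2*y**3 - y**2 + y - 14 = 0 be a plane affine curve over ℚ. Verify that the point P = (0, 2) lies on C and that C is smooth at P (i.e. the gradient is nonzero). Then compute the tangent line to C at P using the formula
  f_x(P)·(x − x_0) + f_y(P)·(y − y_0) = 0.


Tangent line at P: 5*x + 21*y - 42 = 0.

Step 1: f(0, 2) = 0, so P lies on C.
Step 2: partial derivatives
  f_x(x, y) = 6*x**2 - 4*x*y + 4*x + 2*y + 1, f_y(x, y) = -2*x**2 + 2*x + 6*y**2 - 2*y + 1.
  f_x(P) = 5, f_y(P) = 21 (gradient nonzero, so P is smooth).
Step 3: tangent line at P: 5·(x − 0) + 21·(y − 2) = 0.
Expanding: 5*x + 21*y - 42 = 0.


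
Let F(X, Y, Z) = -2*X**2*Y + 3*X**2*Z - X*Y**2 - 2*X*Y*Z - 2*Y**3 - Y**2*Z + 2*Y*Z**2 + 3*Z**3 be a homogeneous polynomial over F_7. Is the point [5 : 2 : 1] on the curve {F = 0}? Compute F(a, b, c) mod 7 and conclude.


F(5,2,1) ≡ 6 (mod 7); P is NOT on the curve.

Evaluate F(5, 2, 1) term-by-term (mod 7).
  -2*X**2*Y ↦ -2·25·2·1 = -100
  3*X**2*Z ↦ 3·25·1·1 = 75
  -X*Y**2 ↦ -1·5·4·1 = -20
  -2*X*Y*Z ↦ -2·5·2·1 = -20
  -2*Y**3 ↦ -2·1·8·1 = -16
  -Y**2*Z ↦ -1·1·4·1 = -4
  2*Y*Z**2 ↦ 2·1·2·1 = 4
  3*Z**3 ↦ 3·1·1·1 = 3
Sum: F(5, 2, 1) = (-100) + (75) + (-20) + (-20) + (-16) + (-4) + (4) + (3) = -78.
Reducing mod 7: -78 ≡ 6 (mod 7).
Since F(a, b, c) ≡ 6 ≠ 0 (mod 7), P does NOT lie on the curve.


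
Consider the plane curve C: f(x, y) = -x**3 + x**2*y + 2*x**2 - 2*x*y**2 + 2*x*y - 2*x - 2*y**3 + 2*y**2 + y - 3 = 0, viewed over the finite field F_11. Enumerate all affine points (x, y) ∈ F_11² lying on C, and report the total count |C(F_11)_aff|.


Affine F_11-points: {(0, 5), (0, 8), (0, 10), (4, 2), (5, 0), (5, 9), (7, 2), (8, 9), (9, 1), (9, 4), (9, 9), (10, 6)}; count = 12.

For each of the 121 pairs (x, y) ∈ F_11², evaluate f(x, y) mod 11. Record the zeros.
  x = 0: [0↦8, 1↦9, 2↦2, 3↦8, 4↦4, 5↦0, 6↦6, 7↦10, 8↦0, 9↦8, 10↦0]  zeros at y ∈ {5, 8, 10}
  x = 1: [0↦7, 1↦9, 2↦10, 3↦9, 4↦5, 5↦8, 6↦6, 7↦9, 8↦5, 9↦4, 10↦5]  zeros at y ∈ ∅
  x = 2: [0↦4, 1↦9, 2↦9, 3↦3, 4↦1, 5↦2, 6↦5, 7↦9, 8↦2, 9↦5, 10↦6]  zeros at y ∈ ∅
  x = 3: [0↦4, 1↦3, 2↦4, 3↦6, 4↦8, 5↦9, 6↦8, 7↦4, 8↦7, 9↦5, 10↦8]  zeros at y ∈ ∅
  x = 4: [0↦1, 1↦7, 2↦0, 3↦1, 4↦9, 5↦1, 6↦9, 7↦10, 8↦3, 9↦9, 10↦5]  zeros at y ∈ {2}
  x = 5: [0↦0, 1↦4, 2↦2, 3↦4, 4↦9, 5↦5, 6↦2, 7↦10, 8↦6, 9↦0, 10↦2]  zeros at y ∈ {0, 9}
  x = 6: [0↦6, 1↦10, 2↦4, 3↦9, 4↦2, 5↦4, 6↦3, 7↦9, 8↦10, 9↦5, 10↦4]  zeros at y ∈ ∅
  x = 7: [0↦2, 1↦8, 2↦0, 3↦10, 4↦4, 5↦3, 6↦6, 7↦1, 8↦9, 9↦7, 10↦5]  zeros at y ∈ {2}
  x = 8: [0↦4, 1↦3, 2↦6, 3↦1, 4↦9, 5↦7, 6↦5, 7↦2, 8↦8, 9↦0, 10↦10]  zeros at y ∈ {9}
  x = 9: [0↦6, 1↦0, 2↦5, 3↦9, 4↦0, 5↦10, 6↦5, 7↦6, 8↦1, 9↦0, 10↦2]  zeros at y ∈ {1, 4, 9}
  x = 10: [0↦2, 1↦4, 2↦2, 3↦6, 4↦4, 5↦6, 6↦0, 7↦7, 8↦4, 9↦1, 10↦8]  zeros at y ∈ {6}
Collecting zeros: affine points = {(0, 5), (0, 8), (0, 10), (4, 2), (5, 0), (5, 9), (7, 2), (8, 9), (9, 1), (9, 4), (9, 9), (10, 6)}.
Total count |C(F_11)_aff| = 12.


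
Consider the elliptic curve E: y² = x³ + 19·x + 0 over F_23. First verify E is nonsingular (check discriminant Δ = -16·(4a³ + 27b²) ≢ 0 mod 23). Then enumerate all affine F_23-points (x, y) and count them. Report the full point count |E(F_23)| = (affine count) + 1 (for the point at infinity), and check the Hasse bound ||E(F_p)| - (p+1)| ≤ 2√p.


Affine points = {(0, 0), (2, 0), (4, 5), (4, 18), (5, 6), (5, 17), (6, 10), (6, 13), (7, 4), (7, 19), (9, 7), (9, 16), (12, 1), (12, 22), (13, 11), (13, 12), (15, 7), (15, 16), (20, 10), (20, 13), (21, 0), (22, 7), (22, 16)}; affine count = 23; |E(F_23)| = 24.

Discriminant check: Δ ∝ 4a³ + 27b² = 4·19³ + 27·0² = 4·6859 + 27·0 ≡ 20 (mod 23). Nonzero ⇒ E is nonsingular.
For each x ∈ F_23, compute rhs = x³ + 19·x + 0 mod 23, then count y ∈ F_23 with y² ≡ rhs.
  x = 0: rhs = 0, matching y values: 0 (1 points).
  x = 1: rhs = 20, matching y values: none (0 points).
  x = 2: rhs = 0, matching y values: 0 (1 points).
  x = 3: rhs = 15, matching y values: none (0 points).
  x = 4: rhs = 2, matching y values: 5, 18 (2 points).
  x = 5: rhs = 13, matching y values: 6, 17 (2 points).
  x = 6: rhs = 8, matching y values: 10, 13 (2 points).
  x = 7: rhs = 16, matching y values: 4, 19 (2 points).
  x = 8: rhs = 20, matching y values: none (0 points).
  x = 9: rhs = 3, matching y values: 7, 16 (2 points).
  x = 10: rhs = 17, matching y values: none (0 points).
  x = 11: rhs = 22, matching y values: none (0 points).
  x = 12: rhs = 1, matching y values: 1, 22 (2 points).
  x = 13: rhs = 6, matching y values: 11, 12 (2 points).
  x = 14: rhs = 20, matching y values: none (0 points).
  x = 15: rhs = 3, matching y values: 7, 16 (2 points).
  x = 16: rhs = 7, matching y values: none (0 points).
  x = 17: rhs = 15, matching y values: none (0 points).
  x = 18: rhs = 10, matching y values: none (0 points).
  x = 19: rhs = 21, matching y values: none (0 points).
  x = 20: rhs = 8, matching y values: 10, 13 (2 points).
  x = 21: rhs = 0, matching y values: 0 (1 points).
  x = 22: rhs = 3, matching y values: 7, 16 (2 points).
Total affine count: 23.
Full point count |E(F_23)| = 23 + 1 = 24.
Hasse bound: |24 − (23+1)| = |0| = 0 ≤ 2√23 ≈ 9.5917 ✓.


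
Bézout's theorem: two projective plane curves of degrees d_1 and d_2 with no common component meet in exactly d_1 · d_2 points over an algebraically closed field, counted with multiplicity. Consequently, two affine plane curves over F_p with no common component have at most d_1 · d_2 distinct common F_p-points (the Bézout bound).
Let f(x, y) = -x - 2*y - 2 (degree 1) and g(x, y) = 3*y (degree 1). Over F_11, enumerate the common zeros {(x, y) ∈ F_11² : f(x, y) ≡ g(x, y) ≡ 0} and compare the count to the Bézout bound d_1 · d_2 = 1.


Common zeros: {(9, 0)}; count = 1; Bézout bound = 1.

deg(f) = 1, deg(g) = 1, so Bézout bound = 1.
Scan x ∈ F_11. For each x, list the y ∈ F_11 with f(x, y) ≡ 0 and those with g(x, y) ≡ 0 (mod 11); the common zeros in that column are the intersection.
  x = 0: f ≡ 0 at y ∈ {10}; g ≡ 0 at y ∈ {0}; common: ∅.
  x = 1: f ≡ 0 at y ∈ {4}; g ≡ 0 at y ∈ {0}; common: ∅.
  x = 2: f ≡ 0 at y ∈ {9}; g ≡ 0 at y ∈ {0}; common: ∅.
  x = 3: f ≡ 0 at y ∈ {3}; g ≡ 0 at y ∈ {0}; common: ∅.
  x = 4: f ≡ 0 at y ∈ {8}; g ≡ 0 at y ∈ {0}; common: ∅.
  x = 5: f ≡ 0 at y ∈ {2}; g ≡ 0 at y ∈ {0}; common: ∅.
  x = 6: f ≡ 0 at y ∈ {7}; g ≡ 0 at y ∈ {0}; common: ∅.
  x = 7: f ≡ 0 at y ∈ {1}; g ≡ 0 at y ∈ {0}; common: ∅.
  x = 8: f ≡ 0 at y ∈ {6}; g ≡ 0 at y ∈ {0}; common: ∅.
  x = 9: f ≡ 0 at y ∈ {0}; g ≡ 0 at y ∈ {0}; common: {0}.
  x = 10: f ≡ 0 at y ∈ {5}; g ≡ 0 at y ∈ {0}; common: ∅.
Collecting: common zeros = {(9, 0)}, so the count is 1.
Comparison with the Bézout bound: 1 ≤ 1 = deg(f)·deg(g), as expected for curves with no common component (the bound is attained).


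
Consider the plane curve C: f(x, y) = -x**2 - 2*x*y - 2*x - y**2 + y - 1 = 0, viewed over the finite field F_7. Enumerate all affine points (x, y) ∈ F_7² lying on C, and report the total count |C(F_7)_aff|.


Affine F_7-points: {(0, 3), (0, 5), (2, 5), (2, 6), (5, 6), (6, 0), (6, 3)}; count = 7.

For each of the 49 pairs (x, y) ∈ F_7², evaluate f(x, y) mod 7. Record the zeros.
  x = 0: [0↦6, 1↦6, 2↦4, 3↦0, 4↦1, 5↦0, 6↦4]  zeros at y ∈ {3, 5}
  x = 1: [0↦3, 1↦1, 2↦4, 3↦5, 4↦4, 5↦1, 6↦3]  zeros at y ∈ ∅
  x = 2: [0↦5, 1↦1, 2↦2, 3↦1, 4↦5, 5↦0, 6↦0]  zeros at y ∈ {5, 6}
  x = 3: [0↦5, 1↦6, 2↦5, 3↦2, 4↦4, 5↦4, 6↦2]  zeros at y ∈ ∅
  x = 4: [0↦3, 1↦2, 2↦6, 3↦1, 4↦1, 5↦6, 6↦2]  zeros at y ∈ ∅
  x = 5: [0↦6, 1↦3, 2↦5, 3↦5, 4↦3, 5↦6, 6↦0]  zeros at y ∈ {6}
  x = 6: [0↦0, 1↦2, 2↦2, 3↦0, 4↦3, 5↦4, 6↦3]  zeros at y ∈ {0, 3}
Collecting zeros: affine points = {(0, 3), (0, 5), (2, 5), (2, 6), (5, 6), (6, 0), (6, 3)}.
Total count |C(F_7)_aff| = 7.


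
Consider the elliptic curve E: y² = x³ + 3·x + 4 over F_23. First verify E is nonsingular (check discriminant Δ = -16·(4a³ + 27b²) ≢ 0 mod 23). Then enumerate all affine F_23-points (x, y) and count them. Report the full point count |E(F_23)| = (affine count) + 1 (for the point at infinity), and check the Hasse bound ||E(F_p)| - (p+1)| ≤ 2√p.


Affine points = {(0, 2), (0, 21), (1, 10), (1, 13), (2, 8), (2, 15), (5, 11), (5, 12), (6, 10), (6, 13), (7, 0), (9, 1), (9, 22), (13, 3), (13, 20), (16, 10), (16, 13), (17, 0), (18, 5), (18, 18), (21, 6), (21, 17), (22, 0)}; affine count = 23; |E(F_23)| = 24.

Discriminant check: Δ ∝ 4a³ + 27b² = 4·3³ + 27·4² = 4·27 + 27·16 ≡ 11 (mod 23). Nonzero ⇒ E is nonsingular.
For each x ∈ F_23, compute rhs = x³ + 3·x + 4 mod 23, then count y ∈ F_23 with y² ≡ rhs.
  x = 0: rhs = 4, matching y values: 2, 21 (2 points).
  x = 1: rhs = 8, matching y values: 10, 13 (2 points).
  x = 2: rhs = 18, matching y values: 8, 15 (2 points).
  x = 3: rhs = 17, matching y values: none (0 points).
  x = 4: rhs = 11, matching y values: none (0 points).
  x = 5: rhs = 6, matching y values: 11, 12 (2 points).
  x = 6: rhs = 8, matching y values: 10, 13 (2 points).
  x = 7: rhs = 0, matching y values: 0 (1 points).
  x = 8: rhs = 11, matching y values: none (0 points).
  x = 9: rhs = 1, matching y values: 1, 22 (2 points).
  x = 10: rhs = 22, matching y values: none (0 points).
  x = 11: rhs = 11, matching y values: none (0 points).
  x = 12: rhs = 20, matching y values: none (0 points).
  x = 13: rhs = 9, matching y values: 3, 20 (2 points).
  x = 14: rhs = 7, matching y values: none (0 points).
  x = 15: rhs = 20, matching y values: none (0 points).
  x = 16: rhs = 8, matching y values: 10, 13 (2 points).
  x = 17: rhs = 0, matching y values: 0 (1 points).
  x = 18: rhs = 2, matching y values: 5, 18 (2 points).
  x = 19: rhs = 20, matching y values: none (0 points).
  x = 20: rhs = 14, matching y values: none (0 points).
  x = 21: rhs = 13, matching y values: 6, 17 (2 points).
  x = 22: rhs = 0, matching y values: 0 (1 points).
Total affine count: 23.
Full point count |E(F_23)| = 23 + 1 = 24.
Hasse bound: |24 − (23+1)| = |0| = 0 ≤ 2√23 ≈ 9.5917 ✓.


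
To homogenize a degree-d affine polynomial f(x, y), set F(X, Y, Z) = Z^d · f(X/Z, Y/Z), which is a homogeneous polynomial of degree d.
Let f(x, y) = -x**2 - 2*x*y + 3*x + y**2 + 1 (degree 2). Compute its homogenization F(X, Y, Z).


F(X, Y, Z) = -X**2 - 2*X*Y + 3*X*Z + Y**2 + Z**2

deg(f) = 2.
Substitute x = X/Z, y = Y/Z into f, then multiply by Z^2.
  monomial -1·x^2·y^0 ↦ -1·X^2·Y^0·Z^0.
  monomial -2·x^1·y^1 ↦ -2·X^1·Y^1·Z^0.
  monomial 3·x^1·y^0 ↦ 3·X^1·Y^0·Z^1.
  monomial 1·x^0·y^2 ↦ 1·X^0·Y^2·Z^0.
  monomial 1·x^0·y^0 ↦ 1·X^0·Y^0·Z^2.
Collecting: F(X, Y, Z) = -X**2 - 2*X*Y + 3*X*Z + Y**2 + Z**2.


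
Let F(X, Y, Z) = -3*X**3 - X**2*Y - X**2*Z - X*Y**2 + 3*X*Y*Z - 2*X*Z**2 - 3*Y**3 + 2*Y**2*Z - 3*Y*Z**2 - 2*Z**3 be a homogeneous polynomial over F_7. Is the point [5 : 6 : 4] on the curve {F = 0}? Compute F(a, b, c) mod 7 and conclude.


F(5,6,4) ≡ 5 (mod 7); P is NOT on the curve.

Evaluate F(5, 6, 4) term-by-term (mod 7).
  -3*X**3 ↦ -3·125·1·1 = -375
  -X**2*Y ↦ -1·25·6·1 = -150
  -X**2*Z ↦ -1·25·1·4 = -100
  -X*Y**2 ↦ -1·5·36·1 = -180
  3*X*Y*Z ↦ 3·5·6·4 = 360
  -2*X*Z**2 ↦ -2·5·1·16 = -160
  -3*Y**3 ↦ -3·1·216·1 = -648
  2*Y**2*Z ↦ 2·1·36·4 = 288
  -3*Y*Z**2 ↦ -3·1·6·16 = -288
  -2*Z**3 ↦ -2·1·1·64 = -128
Sum: F(5, 6, 4) = (-375) + (-150) + (-100) + (-180) + (360) + (-160) + (-648) + (288) + (-288) + (-128) = -1381.
Reducing mod 7: -1381 ≡ 5 (mod 7).
Since F(a, b, c) ≡ 5 ≠ 0 (mod 7), P does NOT lie on the curve.


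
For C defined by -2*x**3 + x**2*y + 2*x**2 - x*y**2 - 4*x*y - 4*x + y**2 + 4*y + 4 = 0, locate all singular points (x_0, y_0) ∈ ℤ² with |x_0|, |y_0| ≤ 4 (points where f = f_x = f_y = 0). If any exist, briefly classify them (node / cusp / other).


Singular points: {(0, -2)}; classification: cusp.

Compute partial derivatives:
  f_x = -6*x**2 + 2*x*y + 4*x - y**2 - 4*y - 4.
  f_y = x**2 - 2*x*y - 4*x + 2*y + 4.
Scan x_0 ∈ {−4, ..., 4}. For each x_0, f_y(x_0, y) is a polynomial in y; find its integer roots y ∈ {−4, ..., 4}, then test f_x and f at those candidates.
  x = -4: f_y(-4, y) = 10*y + 36; no integer root y with |y| ≤ 4.
  x = -3: f_y(-3, y) = 8*y + 25; no integer root y with |y| ≤ 4.
  x = -2: f_y(-2, y) = 6*y + 16; no integer root y with |y| ≤ 4.
  x = -1: f_y(-1, y) = 4*y + 9; no integer root y with |y| ≤ 4.
  x = 0: f_y(0, y) = 2*y + 4; vanishes at y ∈ {-2}. (0, -2): f_x = 0, f = 0 — SINGULAR.
  x = 1: f_y(1, y) = 1; no integer root y with |y| ≤ 4.
  x = 2: f_y(2, y) = -2*y; vanishes at y ∈ {0}. (2, 0): f_x = -20 ≠ 0.
  x = 3: f_y(3, y) = 1 - 4*y; no integer root y with |y| ≤ 4.
  x = 4: f_y(4, y) = 4 - 6*y; no integer root y with |y| ≤ 4.
Only singular point on the grid: (0, -2).
Classify: substitute x = 0 + u, y = -2 + v and expand: f = -2*u**3 + u**2*v - u*v**2 + v**2.
No constant or linear terms (consistent with a singular point). Quadratic part: v**2. Cubic part: -2*u**3 + u**2*v - u*v**2.
The quadratic part v**2 is a perfect square, so there is a single (double) tangent line v = 0, i.e. y = -2. Restricting the cubic part to that line (v = 0) leaves -2*u**3 ≠ 0, so f is not divisible by v and the branch is v² ≈ 2*u**3 to lowest order — this is a cusp.
Classification: cusp.


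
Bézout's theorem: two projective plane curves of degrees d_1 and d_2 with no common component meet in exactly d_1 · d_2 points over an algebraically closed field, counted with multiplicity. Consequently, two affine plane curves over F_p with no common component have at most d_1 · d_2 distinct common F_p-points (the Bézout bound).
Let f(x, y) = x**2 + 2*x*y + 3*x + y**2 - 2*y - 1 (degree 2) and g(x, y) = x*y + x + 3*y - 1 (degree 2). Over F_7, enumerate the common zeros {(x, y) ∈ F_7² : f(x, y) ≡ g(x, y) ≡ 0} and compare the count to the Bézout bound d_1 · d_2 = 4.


Common zeros: {(0, 5)}; count = 1; Bézout bound = 4.

deg(f) = 2, deg(g) = 2, so Bézout bound = 4.
Scan x ∈ F_7. For each x, list the y ∈ F_7 with f(x, y) ≡ 0 and those with g(x, y) ≡ 0 (mod 7); the common zeros in that column are the intersection.
  x = 0: f ≡ 0 at y ∈ {4, 5}; g ≡ 0 at y ∈ {5}; common: {5}.
  x = 1: f ≡ 0 at y ∈ {2, 5}; g ≡ 0 at y ∈ {0}; common: ∅.
  x = 2: f ≡ 0 at y ∈ ∅; g ≡ 0 at y ∈ {4}; common: ∅.
  x = 3: f ≡ 0 at y ∈ {4, 6}; g ≡ 0 at y ∈ {2}; common: ∅.
  x = 4: f ≡ 0 at y ∈ ∅; g ≡ 0 at y ∈ ∅; common: ∅.
  x = 5: f ≡ 0 at y ∈ ∅; g ≡ 0 at y ∈ {3}; common: ∅.
  x = 6: f ≡ 0 at y ∈ {2}; g ≡ 0 at y ∈ {1}; common: ∅.
Collecting: common zeros = {(0, 5)}, so the count is 1.
Comparison with the Bézout bound: 1 ≤ 4 = deg(f)·deg(g), as expected for curves with no common component (the affine F_7-count falls short of the bound because intersections may lie at infinity, over extension fields, or carry multiplicity).


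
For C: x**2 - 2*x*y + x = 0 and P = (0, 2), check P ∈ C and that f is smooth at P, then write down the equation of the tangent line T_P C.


Tangent line at P: -3*x = 0.

Step 1: f(0, 2) = 0, so P lies on C.
Step 2: partial derivatives
  f_x(x, y) = 2*x - 2*y + 1, f_y(x, y) = -2*x.
  f_x(P) = -3, f_y(P) = 0 (gradient nonzero, so P is smooth).
Step 3: tangent line at P: -3·(x − 0) + 0·(y − 2) = 0.
Expanding: -3*x = 0.


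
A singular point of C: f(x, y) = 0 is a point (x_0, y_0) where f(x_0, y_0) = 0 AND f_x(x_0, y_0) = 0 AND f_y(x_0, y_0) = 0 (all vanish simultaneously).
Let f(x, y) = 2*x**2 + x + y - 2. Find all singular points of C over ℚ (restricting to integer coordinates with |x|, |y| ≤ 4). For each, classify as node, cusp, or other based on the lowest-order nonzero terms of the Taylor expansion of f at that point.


No singular points in the scanned grid; C is smooth there.

Compute partial derivatives:
  f_x = 4*x + 1.
  f_y = 1.
f_y = 1 is a nonzero constant, so f_y never vanishes: no point (x, y) can satisfy f = f_x = f_y = 0. In particular no (x, y) ∈ {−4, ..., 4}² is singular; the curve is smooth.


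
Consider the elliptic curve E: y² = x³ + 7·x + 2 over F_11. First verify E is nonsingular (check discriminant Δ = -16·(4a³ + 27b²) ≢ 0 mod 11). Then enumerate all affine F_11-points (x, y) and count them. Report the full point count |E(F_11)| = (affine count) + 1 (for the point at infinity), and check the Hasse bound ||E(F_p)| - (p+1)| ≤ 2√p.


Affine points = {(7, 3), (7, 8), (8, 3), (8, 8), (10, 4), (10, 7)}; affine count = 6; |E(F_11)| = 7.

Discriminant check: Δ ∝ 4a³ + 27b² = 4·7³ + 27·2² = 4·343 + 27·4 ≡ 6 (mod 11). Nonzero ⇒ E is nonsingular.
For each x ∈ F_11, compute rhs = x³ + 7·x + 2 mod 11, then count y ∈ F_11 with y² ≡ rhs.
  x = 0: rhs = 2, matching y values: none (0 points).
  x = 1: rhs = 10, matching y values: none (0 points).
  x = 2: rhs = 2, matching y values: none (0 points).
  x = 3: rhs = 6, matching y values: none (0 points).
  x = 4: rhs = 6, matching y values: none (0 points).
  x = 5: rhs = 8, matching y values: none (0 points).
  x = 6: rhs = 7, matching y values: none (0 points).
  x = 7: rhs = 9, matching y values: 3, 8 (2 points).
  x = 8: rhs = 9, matching y values: 3, 8 (2 points).
  x = 9: rhs = 2, matching y values: none (0 points).
  x = 10: rhs = 5, matching y values: 4, 7 (2 points).
Total affine count: 6.
Full point count |E(F_11)| = 6 + 1 = 7.
Hasse bound: |7 − (11+1)| = |-5| = 5 ≤ 2√11 ≈ 6.6332 ✓.


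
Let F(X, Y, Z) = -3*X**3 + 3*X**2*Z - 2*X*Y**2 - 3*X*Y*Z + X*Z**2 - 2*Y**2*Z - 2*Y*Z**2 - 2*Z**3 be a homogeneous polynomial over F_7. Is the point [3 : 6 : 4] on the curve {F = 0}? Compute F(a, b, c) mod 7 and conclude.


F(3,6,4) ≡ 1 (mod 7); P is NOT on the curve.

Evaluate F(3, 6, 4) term-by-term (mod 7).
  -3*X**3 ↦ -3·27·1·1 = -81
  3*X**2*Z ↦ 3·9·1·4 = 108
  -2*X*Y**2 ↦ -2·3·36·1 = -216
  -3*X*Y*Z ↦ -3·3·6·4 = -216
  X*Z**2 ↦ 1·3·1·16 = 48
  -2*Y**2*Z ↦ -2·1·36·4 = -288
  -2*Y*Z**2 ↦ -2·1·6·16 = -192
  -2*Z**3 ↦ -2·1·1·64 = -128
Sum: F(3, 6, 4) = (-81) + (108) + (-216) + (-216) + (48) + (-288) + (-192) + (-128) = -965.
Reducing mod 7: -965 ≡ 1 (mod 7).
Since F(a, b, c) ≡ 1 ≠ 0 (mod 7), P does NOT lie on the curve.


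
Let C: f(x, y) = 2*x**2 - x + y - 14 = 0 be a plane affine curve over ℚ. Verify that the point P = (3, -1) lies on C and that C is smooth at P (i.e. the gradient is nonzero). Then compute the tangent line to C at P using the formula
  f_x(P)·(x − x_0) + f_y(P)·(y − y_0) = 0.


Tangent line at P: 11*x + y - 32 = 0.

Step 1: f(3, -1) = 0, so P lies on C.
Step 2: partial derivatives
  f_x(x, y) = 4*x - 1, f_y(x, y) = 1.
  f_x(P) = 11, f_y(P) = 1 (gradient nonzero, so P is smooth).
Step 3: tangent line at P: 11·(x − 3) + 1·(y − -1) = 0.
Expanding: 11*x + y - 32 = 0.


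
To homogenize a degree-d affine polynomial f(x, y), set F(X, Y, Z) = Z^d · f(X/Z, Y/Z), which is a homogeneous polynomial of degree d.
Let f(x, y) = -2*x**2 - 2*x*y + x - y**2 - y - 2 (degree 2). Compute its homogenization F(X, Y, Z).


F(X, Y, Z) = -2*X**2 - 2*X*Y + X*Z - Y**2 - Y*Z - 2*Z**2

deg(f) = 2.
Substitute x = X/Z, y = Y/Z into f, then multiply by Z^2.
  monomial -2·x^2·y^0 ↦ -2·X^2·Y^0·Z^0.
  monomial -2·x^1·y^1 ↦ -2·X^1·Y^1·Z^0.
  monomial 1·x^1·y^0 ↦ 1·X^1·Y^0·Z^1.
  monomial -1·x^0·y^2 ↦ -1·X^0·Y^2·Z^0.
  monomial -1·x^0·y^1 ↦ -1·X^0·Y^1·Z^1.
  monomial -2·x^0·y^0 ↦ -2·X^0·Y^0·Z^2.
Collecting: F(X, Y, Z) = -2*X**2 - 2*X*Y + X*Z - Y**2 - Y*Z - 2*Z**2.


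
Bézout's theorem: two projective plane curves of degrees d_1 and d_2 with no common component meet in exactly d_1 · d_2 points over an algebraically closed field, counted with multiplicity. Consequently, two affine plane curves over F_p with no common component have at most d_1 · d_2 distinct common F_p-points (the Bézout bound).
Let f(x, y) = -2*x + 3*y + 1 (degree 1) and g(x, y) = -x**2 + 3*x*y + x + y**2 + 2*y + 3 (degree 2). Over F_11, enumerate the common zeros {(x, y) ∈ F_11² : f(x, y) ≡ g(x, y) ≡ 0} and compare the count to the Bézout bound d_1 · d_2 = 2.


Common zeros: {(0, 7), (7, 8)}; count = 2; Bézout bound = 2.

deg(f) = 1, deg(g) = 2, so Bézout bound = 2.
Scan x ∈ F_11. For each x, list the y ∈ F_11 with f(x, y) ≡ 0 and those with g(x, y) ≡ 0 (mod 11); the common zeros in that column are the intersection.
  x = 0: f ≡ 0 at y ∈ {7}; g ≡ 0 at y ∈ {2, 7}; common: {7}.
  x = 1: f ≡ 0 at y ∈ {4}; g ≡ 0 at y ∈ ∅; common: ∅.
  x = 2: f ≡ 0 at y ∈ {1}; g ≡ 0 at y ∈ {5, 9}; common: ∅.
  x = 3: f ≡ 0 at y ∈ {9}; g ≡ 0 at y ∈ {5, 6}; common: ∅.
  x = 4: f ≡ 0 at y ∈ {6}; g ≡ 0 at y ∈ {9, 10}; common: ∅.
  x = 5: f ≡ 0 at y ∈ {3}; g ≡ 0 at y ∈ {6, 10}; common: ∅.
  x = 6: f ≡ 0 at y ∈ {0}; g ≡ 0 at y ∈ ∅; common: ∅.
  x = 7: f ≡ 0 at y ∈ {8}; g ≡ 0 at y ∈ {2, 8}; common: {8}.
  x = 8: f ≡ 0 at y ∈ {5}; g ≡ 0 at y ∈ ∅; common: ∅.
  x = 9: f ≡ 0 at y ∈ {2}; g ≡ 0 at y ∈ ∅; common: ∅.
  x = 10: f ≡ 0 at y ∈ {10}; g ≡ 0 at y ∈ ∅; common: ∅.
Collecting: common zeros = {(0, 7), (7, 8)}, so the count is 2.
Comparison with the Bézout bound: 2 ≤ 2 = deg(f)·deg(g), as expected for curves with no common component (the bound is attained).


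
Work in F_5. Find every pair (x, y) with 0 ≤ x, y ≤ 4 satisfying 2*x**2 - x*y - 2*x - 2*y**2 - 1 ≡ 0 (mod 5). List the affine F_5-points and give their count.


Affine F_5-points: {(4, 4)}; count = 1.

For each of the 25 pairs (x, y) ∈ F_5², evaluate f(x, y) mod 5. Record the zeros.
  x = 0: [0↦4, 1↦2, 2↦1, 3↦1, 4↦2]  zeros at y ∈ ∅
  x = 1: [0↦4, 1↦1, 2↦4, 3↦3, 4↦3]  zeros at y ∈ ∅
  x = 2: [0↦3, 1↦4, 2↦1, 3↦4, 4↦3]  zeros at y ∈ ∅
  x = 3: [0↦1, 1↦1, 2↦2, 3↦4, 4↦2]  zeros at y ∈ ∅
  x = 4: [0↦3, 1↦2, 2↦2, 3↦3, 4↦0]  zeros at y ∈ {4}
Collecting zeros: affine points = {(4, 4)}.
Total count |C(F_5)_aff| = 1.


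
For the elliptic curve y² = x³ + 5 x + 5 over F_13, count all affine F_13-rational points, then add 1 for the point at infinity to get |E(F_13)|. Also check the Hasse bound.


Affine points = {(2, 6), (2, 7), (5, 5), (5, 8), (6, 2), (6, 11), (9, 5), (9, 8), (11, 0), (12, 5), (12, 8)}; affine count = 11; |E(F_13)| = 12.

Discriminant check: Δ ∝ 4a³ + 27b² = 4·5³ + 27·5² = 4·125 + 27·25 ≡ 5 (mod 13). Nonzero ⇒ E is nonsingular.
For each x ∈ F_13, compute rhs = x³ + 5·x + 5 mod 13, then count y ∈ F_13 with y² ≡ rhs.
  x = 0: rhs = 5, matching y values: none (0 points).
  x = 1: rhs = 11, matching y values: none (0 points).
  x = 2: rhs = 10, matching y values: 6, 7 (2 points).
  x = 3: rhs = 8, matching y values: none (0 points).
  x = 4: rhs = 11, matching y values: none (0 points).
  x = 5: rhs = 12, matching y values: 5, 8 (2 points).
  x = 6: rhs = 4, matching y values: 2, 11 (2 points).
  x = 7: rhs = 6, matching y values: none (0 points).
  x = 8: rhs = 11, matching y values: none (0 points).
  x = 9: rhs = 12, matching y values: 5, 8 (2 points).
  x = 10: rhs = 2, matching y values: none (0 points).
  x = 11: rhs = 0, matching y values: 0 (1 points).
  x = 12: rhs = 12, matching y values: 5, 8 (2 points).
Total affine count: 11.
Full point count |E(F_13)| = 11 + 1 = 12.
Hasse bound: |12 − (13+1)| = |-2| = 2 ≤ 2√13 ≈ 7.2111 ✓.


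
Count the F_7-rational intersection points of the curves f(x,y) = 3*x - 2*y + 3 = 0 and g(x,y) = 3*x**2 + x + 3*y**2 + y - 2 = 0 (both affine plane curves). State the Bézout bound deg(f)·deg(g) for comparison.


Common zeros: {(6, 0)}; count = 1; Bézout bound = 2.

deg(f) = 1, deg(g) = 2, so Bézout bound = 2.
Scan x ∈ F_7. For each x, list the y ∈ F_7 with f(x, y) ≡ 0 and those with g(x, y) ≡ 0 (mod 7); the common zeros in that column are the intersection.
  x = 0: f ≡ 0 at y ∈ {5}; g ≡ 0 at y ∈ {3, 6}; common: ∅.
  x = 1: f ≡ 0 at y ∈ {3}; g ≡ 0 at y ∈ ∅; common: ∅.
  x = 2: f ≡ 0 at y ∈ {1}; g ≡ 0 at y ∈ {3, 6}; common: ∅.
  x = 3: f ≡ 0 at y ∈ {6}; g ≡ 0 at y ∈ {0, 2}; common: ∅.
  x = 4: f ≡ 0 at y ∈ {4}; g ≡ 0 at y ∈ ∅; common: ∅.
  x = 5: f ≡ 0 at y ∈ {2}; g ≡ 0 at y ∈ ∅; common: ∅.
  x = 6: f ≡ 0 at y ∈ {0}; g ≡ 0 at y ∈ {0, 2}; common: {0}.
Collecting: common zeros = {(6, 0)}, so the count is 1.
Comparison with the Bézout bound: 1 ≤ 2 = deg(f)·deg(g), as expected for curves with no common component (the affine F_7-count falls short of the bound because intersections may lie at infinity, over extension fields, or carry multiplicity).


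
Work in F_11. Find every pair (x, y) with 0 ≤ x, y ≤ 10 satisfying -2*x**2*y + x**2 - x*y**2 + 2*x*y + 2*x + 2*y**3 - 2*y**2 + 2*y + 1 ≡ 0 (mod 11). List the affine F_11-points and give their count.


Affine F_11-points: {(0, 8), (3, 9), (5, 8), (6, 3), (7, 3), (7, 9), (10, 0)}; count = 7.

For each of the 121 pairs (x, y) ∈ F_11², evaluate f(x, y) mod 11. Record the zeros.
  x = 0: [0↦1, 1↦3, 2↦2, 3↦10, 4↦6, 5↦2, 6↦10, 7↦9, 8↦0, 9↦6, 10↦6]  zeros at y ∈ {8}
  x = 1: [0↦4, 1↦5, 2↦1, 3↦4, 4↦4, 5↦2, 6↦10, 7↦7, 8↦5, 9↦5, 10↦8]  zeros at y ∈ ∅
  x = 2: [0↦9, 1↦5, 2↦5, 3↦10, 4↦10, 5↦6, 6↦10, 7↦1, 8↦2, 9↦3, 10↦5]  zeros at y ∈ ∅
  x = 3: [0↦5, 1↦3, 2↦3, 3↦6, 4↦2, 5↦3, 6↦10, 7↦2, 8↦2, 9↦0, 10↦8]  zeros at y ∈ {9}
  x = 4: [0↦3, 1↦10, 2↦6, 3↦3, 4↦2, 5↦4, 6↦10, 7↦10, 8↦5, 9↦7, 10↦6]  zeros at y ∈ ∅
  x = 5: [0↦3, 1↦4, 2↦3, 3↦1, 4↦10, 5↦9, 6↦10, 7↦3, 8↦0, 9↦2, 10↦10]  zeros at y ∈ {8}
  x = 6: [0↦5, 1↦7, 2↦5, 3↦0, 4↦4, 5↦7, 6↦10, 7↦3, 8↦9, 9↦7, 10↦9]  zeros at y ∈ {3}
  x = 7: [0↦9, 1↦8, 2↦1, 3↦0, 4↦6, 5↦9, 6↦10, 7↦10, 8↦10, 9↦0, 10↦3]  zeros at y ∈ {3, 9}
  x = 8: [0↦4, 1↦7, 2↦2, 3↦1, 4↦5, 5↦4, 6↦10, 7↦2, 8↦3, 9↦3, 10↦3]  zeros at y ∈ ∅
  x = 9: [0↦1, 1↦4, 2↦8, 3↦3, 4↦1, 5↦3, 6↦10, 7↦1, 8↦10, 9↦5, 10↦9]  zeros at y ∈ ∅
  x = 10: [0↦0, 1↦10, 2↦8, 3↦6, 4↦5, 5↦6, 6↦10, 7↦7, 8↦9, 9↦6, 10↦10]  zeros at y ∈ {0}
Collecting zeros: affine points = {(0, 8), (3, 9), (5, 8), (6, 3), (7, 3), (7, 9), (10, 0)}.
Total count |C(F_11)_aff| = 7.
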